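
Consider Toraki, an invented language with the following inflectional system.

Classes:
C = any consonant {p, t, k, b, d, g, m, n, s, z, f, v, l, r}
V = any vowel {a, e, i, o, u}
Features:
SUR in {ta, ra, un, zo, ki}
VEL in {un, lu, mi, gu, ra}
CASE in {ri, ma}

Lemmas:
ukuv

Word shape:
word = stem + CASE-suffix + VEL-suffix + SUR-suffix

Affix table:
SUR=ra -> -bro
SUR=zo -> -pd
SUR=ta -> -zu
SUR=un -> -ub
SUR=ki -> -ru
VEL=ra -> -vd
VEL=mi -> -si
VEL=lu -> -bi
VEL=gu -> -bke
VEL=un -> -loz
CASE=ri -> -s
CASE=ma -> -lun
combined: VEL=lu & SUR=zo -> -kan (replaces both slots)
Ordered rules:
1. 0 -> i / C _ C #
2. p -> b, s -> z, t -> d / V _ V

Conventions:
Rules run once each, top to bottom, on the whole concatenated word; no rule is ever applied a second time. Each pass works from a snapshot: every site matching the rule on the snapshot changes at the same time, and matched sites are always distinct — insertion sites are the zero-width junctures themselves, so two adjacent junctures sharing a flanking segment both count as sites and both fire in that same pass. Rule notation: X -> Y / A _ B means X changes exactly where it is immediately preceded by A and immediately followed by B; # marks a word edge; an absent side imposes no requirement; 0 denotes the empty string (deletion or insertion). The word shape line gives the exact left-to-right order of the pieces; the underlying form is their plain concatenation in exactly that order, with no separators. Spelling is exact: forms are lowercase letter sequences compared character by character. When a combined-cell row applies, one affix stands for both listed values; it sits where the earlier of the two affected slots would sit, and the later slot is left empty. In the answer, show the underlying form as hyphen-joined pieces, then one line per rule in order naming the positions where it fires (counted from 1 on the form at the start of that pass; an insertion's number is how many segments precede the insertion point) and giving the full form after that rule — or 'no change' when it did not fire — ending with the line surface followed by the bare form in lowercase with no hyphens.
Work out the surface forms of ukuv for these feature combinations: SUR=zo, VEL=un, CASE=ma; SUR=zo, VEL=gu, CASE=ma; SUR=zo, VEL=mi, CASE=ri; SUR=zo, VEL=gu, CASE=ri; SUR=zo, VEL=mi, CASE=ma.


cell SUR=zo, VEL=un, CASE=ma:
underlying: ukuv-lun-loz-pd
1. 0 -> i / C _ C #: inserts after position(s) 11: ukuvlunlozpid
2. p -> b, s -> z, t -> d / V _ V: no change
surface: ukuvlunlozpid

cell SUR=zo, VEL=gu, CASE=ma:
underlying: ukuv-lun-bke-pd
1. 0 -> i / C _ C #: inserts after position(s) 11: ukuvlunbkepid
2. p -> b, s -> z, t -> d / V _ V: fires at position(s) 11: ukuvlunbkebid
surface: ukuvlunbkebid

cell SUR=zo, VEL=mi, CASE=ri:
underlying: ukuv-s-si-pd
1. 0 -> i / C _ C #: inserts after position(s) 8: ukuvssipid
2. p -> b, s -> z, t -> d / V _ V: fires at position(s) 8: ukuvssibid
surface: ukuvssibid

cell SUR=zo, VEL=gu, CASE=ri:
underlying: ukuv-s-bke-pd
1. 0 -> i / C _ C #: inserts after position(s) 9: ukuvsbkepid
2. p -> b, s -> z, t -> d / V _ V: fires at position(s) 9: ukuvsbkebid
surface: ukuvsbkebid

cell SUR=zo, VEL=mi, CASE=ma:
underlying: ukuv-lun-si-pd
1. 0 -> i / C _ C #: inserts after position(s) 10: ukuvlunsipid
2. p -> b, s -> z, t -> d / V _ V: fires at position(s) 10: ukuvlunsibid
surface: ukuvlunsibid


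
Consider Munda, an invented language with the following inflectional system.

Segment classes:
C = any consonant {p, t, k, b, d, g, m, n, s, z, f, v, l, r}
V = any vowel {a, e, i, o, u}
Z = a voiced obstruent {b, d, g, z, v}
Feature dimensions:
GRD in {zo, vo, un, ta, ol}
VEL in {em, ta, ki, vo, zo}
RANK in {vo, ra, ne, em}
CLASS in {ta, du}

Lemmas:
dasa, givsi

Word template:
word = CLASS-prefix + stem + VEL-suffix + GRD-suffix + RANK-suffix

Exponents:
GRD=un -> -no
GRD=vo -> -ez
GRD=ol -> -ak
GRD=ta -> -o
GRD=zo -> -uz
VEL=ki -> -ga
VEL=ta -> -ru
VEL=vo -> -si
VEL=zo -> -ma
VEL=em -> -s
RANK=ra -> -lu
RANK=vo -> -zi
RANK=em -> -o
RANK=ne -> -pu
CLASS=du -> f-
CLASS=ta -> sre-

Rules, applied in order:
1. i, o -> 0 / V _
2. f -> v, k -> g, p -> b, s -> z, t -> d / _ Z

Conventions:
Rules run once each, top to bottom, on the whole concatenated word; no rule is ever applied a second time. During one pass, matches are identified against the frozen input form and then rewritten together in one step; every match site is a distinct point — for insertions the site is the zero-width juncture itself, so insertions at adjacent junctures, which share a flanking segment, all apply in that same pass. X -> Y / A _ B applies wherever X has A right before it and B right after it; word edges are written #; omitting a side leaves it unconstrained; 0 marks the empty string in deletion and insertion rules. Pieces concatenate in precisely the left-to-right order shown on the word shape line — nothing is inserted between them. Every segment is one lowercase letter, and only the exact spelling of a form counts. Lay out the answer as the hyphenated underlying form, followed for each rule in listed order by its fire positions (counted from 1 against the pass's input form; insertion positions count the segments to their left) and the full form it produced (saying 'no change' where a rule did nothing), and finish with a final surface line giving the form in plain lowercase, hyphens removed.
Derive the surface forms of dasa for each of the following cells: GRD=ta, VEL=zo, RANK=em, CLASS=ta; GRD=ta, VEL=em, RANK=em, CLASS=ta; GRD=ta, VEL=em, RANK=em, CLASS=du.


cell GRD=ta, VEL=zo, RANK=em, CLASS=ta:
underlying: sre-dasa-ma-o-o
1. i, o -> 0 / V _: fires at position(s) 10, 11: sredasama
2. f -> v, k -> g, p -> b, s -> z, t -> d / _ Z: no change
surface: sredasama

cell GRD=ta, VEL=em, RANK=em, CLASS=ta:
underlying: sre-dasa-s-o-o
1. i, o -> 0 / V _: fires at position(s) 10: sredasaso
2. f -> v, k -> g, p -> b, s -> z, t -> d / _ Z: no change
surface: sredasaso

cell GRD=ta, VEL=em, RANK=em, CLASS=du:
underlying: f-dasa-s-o-o
1. i, o -> 0 / V _: fires at position(s) 8: fdasaso
2. f -> v, k -> g, p -> b, s -> z, t -> d / _ Z: fires at position(s) 1: vdasaso
surface: vdasaso


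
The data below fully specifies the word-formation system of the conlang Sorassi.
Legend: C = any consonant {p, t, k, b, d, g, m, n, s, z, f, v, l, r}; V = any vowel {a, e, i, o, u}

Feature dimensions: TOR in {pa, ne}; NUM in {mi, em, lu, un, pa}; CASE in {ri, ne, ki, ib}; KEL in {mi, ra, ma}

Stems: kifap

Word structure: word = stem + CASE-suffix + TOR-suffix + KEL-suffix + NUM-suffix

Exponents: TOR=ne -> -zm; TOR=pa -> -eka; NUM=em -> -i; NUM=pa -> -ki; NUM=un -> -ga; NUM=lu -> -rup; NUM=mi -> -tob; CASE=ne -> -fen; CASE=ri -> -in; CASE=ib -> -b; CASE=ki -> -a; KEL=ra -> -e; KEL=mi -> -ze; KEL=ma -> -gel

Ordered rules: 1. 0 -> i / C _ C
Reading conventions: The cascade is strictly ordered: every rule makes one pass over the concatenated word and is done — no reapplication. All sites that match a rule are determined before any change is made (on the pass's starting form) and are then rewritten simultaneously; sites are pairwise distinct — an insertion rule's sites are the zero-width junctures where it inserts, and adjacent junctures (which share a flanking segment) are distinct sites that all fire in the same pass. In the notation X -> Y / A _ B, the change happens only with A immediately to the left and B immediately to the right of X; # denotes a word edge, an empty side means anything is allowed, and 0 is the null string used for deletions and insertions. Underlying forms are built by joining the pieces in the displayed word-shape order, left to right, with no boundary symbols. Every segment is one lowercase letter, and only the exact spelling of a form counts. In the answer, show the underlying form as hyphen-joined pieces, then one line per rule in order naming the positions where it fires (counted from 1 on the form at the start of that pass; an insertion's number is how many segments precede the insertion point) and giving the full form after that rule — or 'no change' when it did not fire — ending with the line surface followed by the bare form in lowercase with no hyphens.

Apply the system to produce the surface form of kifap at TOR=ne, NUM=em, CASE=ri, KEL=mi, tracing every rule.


underlying: kifap-in-zm-ze-i
1. 0 -> i / C _ C: inserts after position(s) 7, 8, 9: kifapinizimizei
surface: kifapinizimizei


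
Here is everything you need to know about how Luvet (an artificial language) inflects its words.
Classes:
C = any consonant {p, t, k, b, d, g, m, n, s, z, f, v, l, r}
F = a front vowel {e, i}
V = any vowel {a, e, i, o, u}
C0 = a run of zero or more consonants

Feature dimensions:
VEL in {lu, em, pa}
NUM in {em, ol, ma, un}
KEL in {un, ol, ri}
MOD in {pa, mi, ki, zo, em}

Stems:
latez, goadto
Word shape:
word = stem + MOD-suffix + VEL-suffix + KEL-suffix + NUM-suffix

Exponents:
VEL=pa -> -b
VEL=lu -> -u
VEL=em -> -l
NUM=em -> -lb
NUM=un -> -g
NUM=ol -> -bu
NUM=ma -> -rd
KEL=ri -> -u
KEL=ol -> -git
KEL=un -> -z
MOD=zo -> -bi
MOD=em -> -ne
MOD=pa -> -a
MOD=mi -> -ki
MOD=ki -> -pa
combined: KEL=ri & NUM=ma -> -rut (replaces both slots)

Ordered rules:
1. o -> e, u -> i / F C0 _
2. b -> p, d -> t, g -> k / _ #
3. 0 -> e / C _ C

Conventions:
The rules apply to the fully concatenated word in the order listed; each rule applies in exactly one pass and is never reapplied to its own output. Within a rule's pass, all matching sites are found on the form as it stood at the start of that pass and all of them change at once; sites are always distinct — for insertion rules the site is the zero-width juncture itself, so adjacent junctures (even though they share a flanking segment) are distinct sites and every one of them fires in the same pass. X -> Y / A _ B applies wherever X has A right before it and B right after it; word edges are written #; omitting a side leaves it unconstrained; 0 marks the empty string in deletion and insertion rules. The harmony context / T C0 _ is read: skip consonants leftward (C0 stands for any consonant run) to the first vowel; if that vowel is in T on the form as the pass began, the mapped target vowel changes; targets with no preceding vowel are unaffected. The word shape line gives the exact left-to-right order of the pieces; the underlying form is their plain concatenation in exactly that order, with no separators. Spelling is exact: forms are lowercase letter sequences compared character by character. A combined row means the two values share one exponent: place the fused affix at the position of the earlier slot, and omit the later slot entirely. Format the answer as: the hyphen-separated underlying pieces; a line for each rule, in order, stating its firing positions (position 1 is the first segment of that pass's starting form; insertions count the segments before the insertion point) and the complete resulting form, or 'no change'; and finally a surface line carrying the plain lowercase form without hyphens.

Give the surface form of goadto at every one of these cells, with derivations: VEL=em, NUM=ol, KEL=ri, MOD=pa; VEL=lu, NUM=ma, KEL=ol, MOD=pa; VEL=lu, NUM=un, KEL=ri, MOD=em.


cell VEL=em, NUM=ol, KEL=ri, MOD=pa:
underlying: goadto-a-l-u-bu
1. o -> e, u -> i / F C0 _: no change
2. b -> p, d -> t, g -> k / _ #: no change
3. 0 -> e / C _ C: inserts after position(s) 4: goadetoalubu
surface: goadetoalubu

cell VEL=lu, NUM=ma, KEL=ol, MOD=pa:
underlying: goadto-a-u-git-rd
1. o -> e, u -> i / F C0 _: no change
2. b -> p, d -> t, g -> k / _ #: fires at position(s) 13: goadtoaugitrt
3. 0 -> e / C _ C: inserts after position(s) 4, 11, 12: goadetoaugiteret
surface: goadetoaugiteret

cell VEL=lu, NUM=un, KEL=ri, MOD=em:
underlying: goadto-ne-u-u-g
1. o -> e, u -> i / F C0 _: fires at position(s) 9: goadtoneiug
2. b -> p, d -> t, g -> k / _ #: fires at position(s) 11: goadtoneiuk
3. 0 -> e / C _ C: inserts after position(s) 4: goadetoneiuk
surface: goadetoneiuk


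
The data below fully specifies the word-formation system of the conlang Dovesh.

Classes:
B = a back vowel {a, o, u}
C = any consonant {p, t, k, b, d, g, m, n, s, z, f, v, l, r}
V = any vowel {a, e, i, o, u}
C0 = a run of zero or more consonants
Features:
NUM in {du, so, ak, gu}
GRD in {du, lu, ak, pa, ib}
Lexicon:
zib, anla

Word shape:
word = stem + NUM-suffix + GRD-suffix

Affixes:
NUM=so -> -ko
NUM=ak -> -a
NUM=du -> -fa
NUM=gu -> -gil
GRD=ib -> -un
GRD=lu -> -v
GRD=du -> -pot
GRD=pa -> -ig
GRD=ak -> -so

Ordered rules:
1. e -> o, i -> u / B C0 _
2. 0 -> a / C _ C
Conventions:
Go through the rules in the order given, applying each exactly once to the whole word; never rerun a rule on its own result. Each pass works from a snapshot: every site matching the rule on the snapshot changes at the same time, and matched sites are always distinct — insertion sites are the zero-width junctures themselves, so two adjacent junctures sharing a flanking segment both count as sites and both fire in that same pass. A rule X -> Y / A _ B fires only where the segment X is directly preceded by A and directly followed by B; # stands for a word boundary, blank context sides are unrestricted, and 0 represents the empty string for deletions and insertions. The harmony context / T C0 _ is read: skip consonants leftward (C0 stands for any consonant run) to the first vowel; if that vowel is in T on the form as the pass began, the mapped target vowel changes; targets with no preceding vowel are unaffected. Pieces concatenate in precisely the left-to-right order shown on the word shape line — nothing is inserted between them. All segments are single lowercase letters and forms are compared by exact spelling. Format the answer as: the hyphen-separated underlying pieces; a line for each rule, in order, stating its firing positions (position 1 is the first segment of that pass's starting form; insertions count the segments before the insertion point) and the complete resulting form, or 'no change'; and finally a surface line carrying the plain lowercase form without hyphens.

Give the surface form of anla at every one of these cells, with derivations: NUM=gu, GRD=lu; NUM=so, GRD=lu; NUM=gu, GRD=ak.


cell NUM=gu, GRD=lu:
underlying: anla-gil-v
1. e -> o, i -> u / B C0 _: fires at position(s) 6: anlagulv
2. 0 -> a / C _ C: inserts after position(s) 2, 7: analagulav
surface: analagulav

cell NUM=so, GRD=lu:
underlying: anla-ko-v
1. e -> o, i -> u / B C0 _: no change
2. 0 -> a / C _ C: inserts after position(s) 2: analakov
surface: analakov

cell NUM=gu, GRD=ak:
underlying: anla-gil-so
1. e -> o, i -> u / B C0 _: fires at position(s) 6: anlagulso
2. 0 -> a / C _ C: inserts after position(s) 2, 7: analagulaso
surface: analagulaso


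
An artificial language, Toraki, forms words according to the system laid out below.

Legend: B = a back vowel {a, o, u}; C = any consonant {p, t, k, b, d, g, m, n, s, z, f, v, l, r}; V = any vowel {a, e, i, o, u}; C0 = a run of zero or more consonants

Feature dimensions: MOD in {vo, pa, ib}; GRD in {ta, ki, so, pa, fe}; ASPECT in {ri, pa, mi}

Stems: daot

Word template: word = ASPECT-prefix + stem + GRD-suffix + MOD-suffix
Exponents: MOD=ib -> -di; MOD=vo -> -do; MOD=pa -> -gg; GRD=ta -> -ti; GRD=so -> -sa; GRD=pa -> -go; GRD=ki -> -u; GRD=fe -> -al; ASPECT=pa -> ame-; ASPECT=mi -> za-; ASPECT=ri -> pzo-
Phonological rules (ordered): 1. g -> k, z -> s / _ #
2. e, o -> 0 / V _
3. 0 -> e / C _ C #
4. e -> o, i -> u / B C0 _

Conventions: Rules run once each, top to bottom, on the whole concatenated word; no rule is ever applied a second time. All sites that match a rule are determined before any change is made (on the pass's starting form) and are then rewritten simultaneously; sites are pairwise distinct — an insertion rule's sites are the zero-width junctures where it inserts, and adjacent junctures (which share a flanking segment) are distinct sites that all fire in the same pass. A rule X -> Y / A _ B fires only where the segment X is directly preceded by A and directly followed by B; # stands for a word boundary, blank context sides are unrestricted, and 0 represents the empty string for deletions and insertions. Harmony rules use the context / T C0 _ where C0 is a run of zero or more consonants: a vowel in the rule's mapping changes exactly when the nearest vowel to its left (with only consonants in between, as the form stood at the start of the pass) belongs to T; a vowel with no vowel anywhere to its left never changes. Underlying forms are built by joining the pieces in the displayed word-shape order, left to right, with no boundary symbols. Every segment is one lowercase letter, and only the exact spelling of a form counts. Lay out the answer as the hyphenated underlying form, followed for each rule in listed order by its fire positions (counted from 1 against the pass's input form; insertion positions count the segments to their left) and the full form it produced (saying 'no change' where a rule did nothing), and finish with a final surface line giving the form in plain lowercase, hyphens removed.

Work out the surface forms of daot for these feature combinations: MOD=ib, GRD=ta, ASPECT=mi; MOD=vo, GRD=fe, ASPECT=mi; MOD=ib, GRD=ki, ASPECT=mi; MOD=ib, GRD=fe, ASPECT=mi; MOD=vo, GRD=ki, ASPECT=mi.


cell MOD=ib, GRD=ta, ASPECT=mi:
underlying: za-daot-ti-di
1. g -> k, z -> s / _ #: no change
2. e, o -> 0 / V _: fires at position(s) 5: zadattidi
3. 0 -> e / C _ C #: no change
4. e -> o, i -> u / B C0 _: fires at position(s) 7: zadattudi
surface: zadattudi

cell MOD=vo, GRD=fe, ASPECT=mi:
underlying: za-daot-al-do
1. g -> k, z -> s / _ #: no change
2. e, o -> 0 / V _: fires at position(s) 5: zadataldo
3. 0 -> e / C _ C #: no change
4. e -> o, i -> u / B C0 _: no change
surface: zadataldo

cell MOD=ib, GRD=ki, ASPECT=mi:
underlying: za-daot-u-di
1. g -> k, z -> s / _ #: no change
2. e, o -> 0 / V _: fires at position(s) 5: zadatudi
3. 0 -> e / C _ C #: no change
4. e -> o, i -> u / B C0 _: fires at position(s) 8: zadatudu
surface: zadatudu

cell MOD=ib, GRD=fe, ASPECT=mi:
underlying: za-daot-al-di
1. g -> k, z -> s / _ #: no change
2. e, o -> 0 / V _: fires at position(s) 5: zadataldi
3. 0 -> e / C _ C #: no change
4. e -> o, i -> u / B C0 _: fires at position(s) 9: zadataldu
surface: zadataldu

cell MOD=vo, GRD=ki, ASPECT=mi:
underlying: za-daot-u-do
1. g -> k, z -> s / _ #: no change
2. e, o -> 0 / V _: fires at position(s) 5: zadatudo
3. 0 -> e / C _ C #: no change
4. e -> o, i -> u / B C0 _: no change
surface: zadatudo


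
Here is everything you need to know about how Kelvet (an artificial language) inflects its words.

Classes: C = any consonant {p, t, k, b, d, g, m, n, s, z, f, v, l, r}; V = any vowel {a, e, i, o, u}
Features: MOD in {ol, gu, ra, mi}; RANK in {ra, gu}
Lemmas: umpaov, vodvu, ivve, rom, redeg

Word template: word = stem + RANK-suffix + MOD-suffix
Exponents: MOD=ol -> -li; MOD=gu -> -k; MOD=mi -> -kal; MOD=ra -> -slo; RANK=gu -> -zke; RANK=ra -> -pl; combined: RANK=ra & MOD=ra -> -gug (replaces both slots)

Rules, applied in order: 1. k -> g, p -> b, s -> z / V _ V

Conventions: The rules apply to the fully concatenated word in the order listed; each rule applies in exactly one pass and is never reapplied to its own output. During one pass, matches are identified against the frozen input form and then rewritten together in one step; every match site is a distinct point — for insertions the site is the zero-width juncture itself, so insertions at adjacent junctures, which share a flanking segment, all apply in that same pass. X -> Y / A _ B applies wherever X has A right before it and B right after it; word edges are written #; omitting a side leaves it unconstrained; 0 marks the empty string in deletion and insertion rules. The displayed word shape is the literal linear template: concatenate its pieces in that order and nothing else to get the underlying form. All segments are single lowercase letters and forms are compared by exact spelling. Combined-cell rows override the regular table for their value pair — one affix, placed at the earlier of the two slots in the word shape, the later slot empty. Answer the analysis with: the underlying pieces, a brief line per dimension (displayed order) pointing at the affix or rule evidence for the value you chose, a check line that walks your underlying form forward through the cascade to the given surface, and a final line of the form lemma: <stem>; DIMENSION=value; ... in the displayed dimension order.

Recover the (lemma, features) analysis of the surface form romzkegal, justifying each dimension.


underlying: rom-zke-kal
MOD=mi - signalled by the affix -kal
RANK=gu - signalled by the affix -zke
check: romzkekal -> romzkegal
lemma: rom; MOD=mi; RANK=gu


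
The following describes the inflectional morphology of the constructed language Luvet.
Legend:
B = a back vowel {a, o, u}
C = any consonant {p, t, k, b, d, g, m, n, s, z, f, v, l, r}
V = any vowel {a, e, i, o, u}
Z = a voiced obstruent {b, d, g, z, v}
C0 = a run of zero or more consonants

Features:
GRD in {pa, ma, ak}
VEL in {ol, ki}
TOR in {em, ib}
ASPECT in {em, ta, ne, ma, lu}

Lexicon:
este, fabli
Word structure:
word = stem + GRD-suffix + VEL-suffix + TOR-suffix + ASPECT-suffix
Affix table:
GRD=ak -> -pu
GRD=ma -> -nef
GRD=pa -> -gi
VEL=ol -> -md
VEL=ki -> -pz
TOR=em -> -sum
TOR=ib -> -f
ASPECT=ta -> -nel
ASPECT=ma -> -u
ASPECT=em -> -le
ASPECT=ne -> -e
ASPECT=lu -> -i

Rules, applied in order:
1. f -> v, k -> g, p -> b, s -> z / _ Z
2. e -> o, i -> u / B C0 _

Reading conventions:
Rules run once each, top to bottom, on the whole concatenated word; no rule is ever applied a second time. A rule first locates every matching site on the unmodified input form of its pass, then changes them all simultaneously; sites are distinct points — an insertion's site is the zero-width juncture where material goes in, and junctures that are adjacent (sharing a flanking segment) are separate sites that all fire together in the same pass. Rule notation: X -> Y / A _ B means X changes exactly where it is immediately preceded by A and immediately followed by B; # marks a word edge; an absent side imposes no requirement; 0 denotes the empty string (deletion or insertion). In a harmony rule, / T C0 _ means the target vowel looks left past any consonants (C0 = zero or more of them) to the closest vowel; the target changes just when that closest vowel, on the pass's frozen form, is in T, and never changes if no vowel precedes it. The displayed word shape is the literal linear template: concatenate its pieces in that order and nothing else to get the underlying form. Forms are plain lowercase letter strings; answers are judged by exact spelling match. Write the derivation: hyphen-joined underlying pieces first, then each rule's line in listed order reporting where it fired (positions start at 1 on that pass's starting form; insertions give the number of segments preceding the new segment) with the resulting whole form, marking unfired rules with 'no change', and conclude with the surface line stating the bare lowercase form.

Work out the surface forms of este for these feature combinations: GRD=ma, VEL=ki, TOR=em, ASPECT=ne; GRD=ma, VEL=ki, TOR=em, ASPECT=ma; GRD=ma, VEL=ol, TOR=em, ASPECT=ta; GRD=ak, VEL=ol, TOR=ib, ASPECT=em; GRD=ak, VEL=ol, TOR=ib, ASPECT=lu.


cell GRD=ma, VEL=ki, TOR=em, ASPECT=ne:
underlying: este-nef-pz-sum-e
1. f -> v, k -> g, p -> b, s -> z / _ Z: fires at position(s) 8: estenefbzsume
2. e -> o, i -> u / B C0 _: fires at position(s) 13: estenefbzsumo
surface: estenefbzsumo

cell GRD=ma, VEL=ki, TOR=em, ASPECT=ma:
underlying: este-nef-pz-sum-u
1. f -> v, k -> g, p -> b, s -> z / _ Z: fires at position(s) 8: estenefbzsumu
2. e -> o, i -> u / B C0 _: no change
surface: estenefbzsumu

cell GRD=ma, VEL=ol, TOR=em, ASPECT=ta:
underlying: este-nef-md-sum-nel
1. f -> v, k -> g, p -> b, s -> z / _ Z: no change
2. e -> o, i -> u / B C0 _: fires at position(s) 14: estenefmdsumnol
surface: estenefmdsumnol

cell GRD=ak, VEL=ol, TOR=ib, ASPECT=em:
underlying: este-pu-md-f-le
1. f -> v, k -> g, p -> b, s -> z / _ Z: no change
2. e -> o, i -> u / B C0 _: fires at position(s) 11: estepumdflo
surface: estepumdflo

cell GRD=ak, VEL=ol, TOR=ib, ASPECT=lu:
underlying: este-pu-md-f-i
1. f -> v, k -> g, p -> b, s -> z / _ Z: no change
2. e -> o, i -> u / B C0 _: fires at position(s) 10: estepumdfu
surface: estepumdfu


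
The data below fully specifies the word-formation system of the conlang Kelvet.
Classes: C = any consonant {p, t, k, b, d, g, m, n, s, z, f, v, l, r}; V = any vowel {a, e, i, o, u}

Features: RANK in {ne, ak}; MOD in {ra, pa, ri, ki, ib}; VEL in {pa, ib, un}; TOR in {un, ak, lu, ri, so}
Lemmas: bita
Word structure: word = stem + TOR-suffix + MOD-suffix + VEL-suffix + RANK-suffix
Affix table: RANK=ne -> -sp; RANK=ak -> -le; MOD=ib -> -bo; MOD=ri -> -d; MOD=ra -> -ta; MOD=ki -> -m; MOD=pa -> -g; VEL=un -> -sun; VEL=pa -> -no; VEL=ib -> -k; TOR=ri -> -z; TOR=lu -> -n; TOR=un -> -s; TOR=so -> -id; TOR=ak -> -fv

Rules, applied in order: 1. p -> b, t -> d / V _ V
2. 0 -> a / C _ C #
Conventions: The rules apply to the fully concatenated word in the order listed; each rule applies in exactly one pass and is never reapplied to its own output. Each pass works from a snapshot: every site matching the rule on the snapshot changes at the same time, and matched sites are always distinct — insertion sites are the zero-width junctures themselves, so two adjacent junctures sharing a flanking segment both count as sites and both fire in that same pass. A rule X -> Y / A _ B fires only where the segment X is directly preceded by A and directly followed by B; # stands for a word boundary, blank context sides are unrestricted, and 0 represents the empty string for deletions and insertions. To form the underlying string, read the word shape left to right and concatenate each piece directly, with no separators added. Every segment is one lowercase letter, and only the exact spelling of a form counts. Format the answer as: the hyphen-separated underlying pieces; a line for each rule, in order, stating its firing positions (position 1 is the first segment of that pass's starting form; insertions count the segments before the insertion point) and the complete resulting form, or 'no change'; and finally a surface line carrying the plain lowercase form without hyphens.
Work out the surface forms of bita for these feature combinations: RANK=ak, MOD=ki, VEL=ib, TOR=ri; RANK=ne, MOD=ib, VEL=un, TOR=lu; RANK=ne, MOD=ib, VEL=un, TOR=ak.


cell RANK=ak, MOD=ki, VEL=ib, TOR=ri:
underlying: bita-z-m-k-le
1. p -> b, t -> d / V _ V: fires at position(s) 3: bidazmkle
2. 0 -> a / C _ C #: no change
surface: bidazmkle

cell RANK=ne, MOD=ib, VEL=un, TOR=lu:
underlying: bita-n-bo-sun-sp
1. p -> b, t -> d / V _ V: fires at position(s) 3: bidanbosunsp
2. 0 -> a / C _ C #: inserts after position(s) 11: bidanbosunsap
surface: bidanbosunsap

cell RANK=ne, MOD=ib, VEL=un, TOR=ak:
underlying: bita-fv-bo-sun-sp
1. p -> b, t -> d / V _ V: fires at position(s) 3: bidafvbosunsp
2. 0 -> a / C _ C #: inserts after position(s) 12: bidafvbosunsap
surface: bidafvbosunsap


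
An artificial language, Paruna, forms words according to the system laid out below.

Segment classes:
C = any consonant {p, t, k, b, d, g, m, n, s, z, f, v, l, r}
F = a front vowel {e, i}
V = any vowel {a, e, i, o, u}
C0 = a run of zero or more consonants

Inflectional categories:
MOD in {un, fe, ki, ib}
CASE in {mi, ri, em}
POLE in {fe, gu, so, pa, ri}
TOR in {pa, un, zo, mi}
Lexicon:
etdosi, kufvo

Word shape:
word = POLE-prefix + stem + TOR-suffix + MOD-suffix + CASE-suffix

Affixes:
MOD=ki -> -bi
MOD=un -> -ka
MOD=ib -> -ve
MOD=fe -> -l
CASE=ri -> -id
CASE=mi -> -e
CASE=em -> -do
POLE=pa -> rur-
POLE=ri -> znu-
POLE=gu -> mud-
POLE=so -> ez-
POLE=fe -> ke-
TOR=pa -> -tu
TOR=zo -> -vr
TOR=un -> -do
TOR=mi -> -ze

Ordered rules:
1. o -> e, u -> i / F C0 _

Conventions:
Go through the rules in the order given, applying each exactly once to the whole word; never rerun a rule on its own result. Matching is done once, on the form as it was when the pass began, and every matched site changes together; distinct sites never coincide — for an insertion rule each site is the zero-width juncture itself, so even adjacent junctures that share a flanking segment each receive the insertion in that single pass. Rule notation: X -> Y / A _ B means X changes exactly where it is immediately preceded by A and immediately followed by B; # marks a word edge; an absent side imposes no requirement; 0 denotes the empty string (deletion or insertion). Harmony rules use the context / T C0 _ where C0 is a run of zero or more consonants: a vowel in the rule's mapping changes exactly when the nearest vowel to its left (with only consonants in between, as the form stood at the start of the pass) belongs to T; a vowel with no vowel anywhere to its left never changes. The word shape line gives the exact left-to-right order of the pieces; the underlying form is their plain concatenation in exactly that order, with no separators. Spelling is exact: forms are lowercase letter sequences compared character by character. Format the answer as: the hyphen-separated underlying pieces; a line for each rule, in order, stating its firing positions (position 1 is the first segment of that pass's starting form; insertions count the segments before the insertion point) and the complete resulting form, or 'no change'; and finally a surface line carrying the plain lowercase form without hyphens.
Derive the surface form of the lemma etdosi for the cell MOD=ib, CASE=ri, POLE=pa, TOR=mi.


underlying: rur-etdosi-ze-ve-id
1. o -> e, u -> i / F C0 _: fires at position(s) 7: ruretdesizeveid
surface: ruretdesizeveid


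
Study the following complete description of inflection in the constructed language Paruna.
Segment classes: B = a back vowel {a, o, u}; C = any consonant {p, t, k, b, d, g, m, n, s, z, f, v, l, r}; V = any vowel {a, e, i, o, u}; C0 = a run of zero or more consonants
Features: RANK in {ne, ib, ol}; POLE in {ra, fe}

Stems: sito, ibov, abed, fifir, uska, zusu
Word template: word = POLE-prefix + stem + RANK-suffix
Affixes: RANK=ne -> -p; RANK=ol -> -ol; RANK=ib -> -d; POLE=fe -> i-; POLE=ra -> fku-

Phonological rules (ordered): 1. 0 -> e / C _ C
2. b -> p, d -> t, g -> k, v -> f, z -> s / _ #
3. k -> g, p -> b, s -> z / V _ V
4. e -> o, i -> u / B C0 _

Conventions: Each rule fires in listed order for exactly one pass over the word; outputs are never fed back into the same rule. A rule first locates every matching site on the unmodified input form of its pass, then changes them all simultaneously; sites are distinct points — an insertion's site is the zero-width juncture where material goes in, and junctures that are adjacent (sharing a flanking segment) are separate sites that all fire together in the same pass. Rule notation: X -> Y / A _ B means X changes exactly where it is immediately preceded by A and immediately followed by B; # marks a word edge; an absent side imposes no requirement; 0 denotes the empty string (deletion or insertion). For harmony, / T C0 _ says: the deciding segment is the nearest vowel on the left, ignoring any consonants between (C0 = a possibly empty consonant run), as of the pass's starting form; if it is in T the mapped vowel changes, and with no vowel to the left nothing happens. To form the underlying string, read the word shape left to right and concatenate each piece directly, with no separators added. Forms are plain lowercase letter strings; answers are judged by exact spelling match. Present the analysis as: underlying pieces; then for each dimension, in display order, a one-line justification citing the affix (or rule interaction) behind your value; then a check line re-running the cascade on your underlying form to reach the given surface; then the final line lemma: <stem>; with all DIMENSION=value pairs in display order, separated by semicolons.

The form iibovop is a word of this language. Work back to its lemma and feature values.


underlying: i-ibov-p
RANK=ne - signalled by the affix -p
POLE=fe - signalled by the affix i-
check: iibovp -> iibovep -> iibovep -> iibovep -> iibovop
lemma: ibov; RANK=ne; POLE=fe


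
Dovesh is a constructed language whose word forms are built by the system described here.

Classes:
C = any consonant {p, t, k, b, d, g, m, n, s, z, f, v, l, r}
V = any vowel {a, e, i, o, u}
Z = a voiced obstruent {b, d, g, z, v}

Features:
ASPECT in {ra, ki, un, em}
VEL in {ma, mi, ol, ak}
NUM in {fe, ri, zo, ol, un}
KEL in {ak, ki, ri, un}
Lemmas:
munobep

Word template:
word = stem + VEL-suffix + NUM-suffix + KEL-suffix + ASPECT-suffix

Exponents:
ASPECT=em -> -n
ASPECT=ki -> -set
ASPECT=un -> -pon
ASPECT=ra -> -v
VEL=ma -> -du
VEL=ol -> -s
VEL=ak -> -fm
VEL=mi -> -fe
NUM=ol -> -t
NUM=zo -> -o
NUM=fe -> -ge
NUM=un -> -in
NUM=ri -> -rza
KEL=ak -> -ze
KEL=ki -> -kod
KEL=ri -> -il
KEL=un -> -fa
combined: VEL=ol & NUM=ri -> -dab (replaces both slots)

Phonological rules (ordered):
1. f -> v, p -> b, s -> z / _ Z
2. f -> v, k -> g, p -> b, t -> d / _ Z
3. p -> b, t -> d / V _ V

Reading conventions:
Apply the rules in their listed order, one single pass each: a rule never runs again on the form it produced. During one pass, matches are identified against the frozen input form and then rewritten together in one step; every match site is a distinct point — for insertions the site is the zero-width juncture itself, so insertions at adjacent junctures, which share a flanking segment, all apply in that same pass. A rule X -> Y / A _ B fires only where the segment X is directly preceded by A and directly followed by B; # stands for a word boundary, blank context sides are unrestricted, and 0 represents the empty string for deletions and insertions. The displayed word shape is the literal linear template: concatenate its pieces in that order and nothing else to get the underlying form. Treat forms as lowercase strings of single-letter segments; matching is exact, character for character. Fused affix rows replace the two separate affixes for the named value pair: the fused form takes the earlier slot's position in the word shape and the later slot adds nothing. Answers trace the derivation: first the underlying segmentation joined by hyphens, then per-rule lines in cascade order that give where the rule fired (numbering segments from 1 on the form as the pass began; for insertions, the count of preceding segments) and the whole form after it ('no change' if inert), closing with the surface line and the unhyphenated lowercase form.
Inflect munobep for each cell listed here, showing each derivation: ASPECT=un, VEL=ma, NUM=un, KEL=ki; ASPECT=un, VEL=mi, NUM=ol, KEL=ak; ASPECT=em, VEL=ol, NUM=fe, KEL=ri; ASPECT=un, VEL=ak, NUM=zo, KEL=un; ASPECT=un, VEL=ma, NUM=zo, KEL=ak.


cell ASPECT=un, VEL=ma, NUM=un, KEL=ki:
underlying: munobep-du-in-kod-pon
1. f -> v, p -> b, s -> z / _ Z: fires at position(s) 7: munobebduinkodpon
2. f -> v, k -> g, p -> b, t -> d / _ Z: no change
3. p -> b, t -> d / V _ V: no change
surface: munobebduinkodpon

cell ASPECT=un, VEL=mi, NUM=ol, KEL=ak:
underlying: munobep-fe-t-ze-pon
1. f -> v, p -> b, s -> z / _ Z: no change
2. f -> v, k -> g, p -> b, t -> d / _ Z: fires at position(s) 10: munobepfedzepon
3. p -> b, t -> d / V _ V: fires at position(s) 13: munobepfedzebon
surface: munobepfedzebon

cell ASPECT=em, VEL=ol, NUM=fe, KEL=ri:
underlying: munobep-s-ge-il-n
1. f -> v, p -> b, s -> z / _ Z: fires at position(s) 8: munobepzgeiln
2. f -> v, k -> g, p -> b, t -> d / _ Z: fires at position(s) 7: munobebzgeiln
3. p -> b, t -> d / V _ V: no change
surface: munobebzgeiln

cell ASPECT=un, VEL=ak, NUM=zo, KEL=un:
underlying: munobep-fm-o-fa-pon
1. f -> v, p -> b, s -> z / _ Z: no change
2. f -> v, k -> g, p -> b, t -> d / _ Z: no change
3. p -> b, t -> d / V _ V: fires at position(s) 13: munobepfmofabon
surface: munobepfmofabon

cell ASPECT=un, VEL=ma, NUM=zo, KEL=ak:
underlying: munobep-du-o-ze-pon
1. f -> v, p -> b, s -> z / _ Z: fires at position(s) 7: munobebduozepon
2. f -> v, k -> g, p -> b, t -> d / _ Z: no change
3. p -> b, t -> d / V _ V: fires at position(s) 13: munobebduozebon
surface: munobebduozebon


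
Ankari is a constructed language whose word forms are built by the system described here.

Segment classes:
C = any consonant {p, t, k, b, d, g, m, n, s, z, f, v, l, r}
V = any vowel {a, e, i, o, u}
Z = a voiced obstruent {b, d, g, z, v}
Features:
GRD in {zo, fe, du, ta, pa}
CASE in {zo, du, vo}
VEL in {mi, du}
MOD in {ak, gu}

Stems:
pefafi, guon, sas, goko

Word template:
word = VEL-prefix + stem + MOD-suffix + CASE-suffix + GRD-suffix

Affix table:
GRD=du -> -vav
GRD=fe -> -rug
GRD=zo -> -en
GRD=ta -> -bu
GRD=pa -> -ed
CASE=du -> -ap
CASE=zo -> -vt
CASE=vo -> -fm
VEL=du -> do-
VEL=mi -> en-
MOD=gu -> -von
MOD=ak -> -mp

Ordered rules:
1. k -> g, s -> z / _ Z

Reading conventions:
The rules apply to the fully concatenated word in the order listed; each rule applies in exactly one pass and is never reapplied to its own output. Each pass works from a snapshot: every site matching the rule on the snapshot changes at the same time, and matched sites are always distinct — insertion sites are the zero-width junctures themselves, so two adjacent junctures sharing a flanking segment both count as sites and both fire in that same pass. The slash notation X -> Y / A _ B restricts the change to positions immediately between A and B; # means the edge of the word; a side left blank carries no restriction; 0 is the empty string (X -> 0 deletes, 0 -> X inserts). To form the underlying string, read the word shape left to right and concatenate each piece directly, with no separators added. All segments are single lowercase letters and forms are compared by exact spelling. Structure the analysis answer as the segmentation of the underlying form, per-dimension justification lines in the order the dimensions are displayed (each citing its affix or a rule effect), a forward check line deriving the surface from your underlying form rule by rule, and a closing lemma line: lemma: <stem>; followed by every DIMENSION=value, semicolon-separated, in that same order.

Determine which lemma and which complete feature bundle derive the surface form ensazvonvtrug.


underlying: en-sas-von-vt-rug
GRD=fe - signalled by the affix -rug
CASE=zo - signalled by the affix -vt
VEL=mi - signalled by the affix en-
MOD=gu - signalled by the affix -von
check: ensasvonvtrug -> ensazvonvtrug
lemma: sas; GRD=fe; CASE=zo; VEL=mi; MOD=gu


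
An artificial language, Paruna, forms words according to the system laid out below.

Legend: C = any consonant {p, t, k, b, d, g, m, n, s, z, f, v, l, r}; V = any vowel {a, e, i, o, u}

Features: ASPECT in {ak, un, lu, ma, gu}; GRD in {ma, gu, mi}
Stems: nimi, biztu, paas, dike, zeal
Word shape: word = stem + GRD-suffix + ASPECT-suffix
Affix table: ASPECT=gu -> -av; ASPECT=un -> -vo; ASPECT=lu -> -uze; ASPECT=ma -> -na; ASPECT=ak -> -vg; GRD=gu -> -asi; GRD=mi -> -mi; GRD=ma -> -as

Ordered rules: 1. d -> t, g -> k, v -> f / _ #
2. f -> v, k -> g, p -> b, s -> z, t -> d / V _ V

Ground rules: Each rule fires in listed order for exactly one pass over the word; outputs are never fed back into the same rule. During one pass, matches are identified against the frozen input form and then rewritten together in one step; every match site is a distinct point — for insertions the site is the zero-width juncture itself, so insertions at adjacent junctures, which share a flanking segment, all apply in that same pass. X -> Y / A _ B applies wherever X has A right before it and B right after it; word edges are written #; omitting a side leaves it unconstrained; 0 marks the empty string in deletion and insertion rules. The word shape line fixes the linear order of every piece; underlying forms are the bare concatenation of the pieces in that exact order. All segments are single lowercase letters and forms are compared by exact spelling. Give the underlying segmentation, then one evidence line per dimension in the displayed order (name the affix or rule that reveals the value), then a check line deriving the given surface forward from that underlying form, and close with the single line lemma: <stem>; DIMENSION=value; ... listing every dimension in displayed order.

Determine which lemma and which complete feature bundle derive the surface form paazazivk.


underlying: paas-asi-vg
ASPECT=ak - signalled by the affix -vg
GRD=gu - signalled by the affix -asi
check: paasasivg -> paasasivk -> paazazivk
lemma: paas; ASPECT=ak; GRD=gu
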